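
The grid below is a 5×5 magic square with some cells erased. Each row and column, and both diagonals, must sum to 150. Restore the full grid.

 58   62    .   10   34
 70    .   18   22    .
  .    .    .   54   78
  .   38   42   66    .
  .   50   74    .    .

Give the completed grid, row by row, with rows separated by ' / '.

58 62 -14 10 34 / 70 -6 18 22 46 / -18 6 30 54 78 / 14 38 42 66 -10 / 26 50 74 -2 2

Row 1: 58 + 62 + 10 + 34 + ? = 150, so (1,3) = -14.
From column 3, 150 − (-14 + 18 + 42 + 74) gives (3,3) = 30.
Column 4 must total 150; the given cells sum to 152, so (5,4) = -2.
Anti-diagonal: 34 + 22 + 30 + 38 + ? = 150, so (5,1) = 26.
Row 5 must total 150; the given cells sum to 148, so (5,5) = 2.
The remaining cell in main diagonal is (2,2) = 150 − 156 = -6.
From row 2, 150 − (70 + (-6) + 18 + 22) gives (2,5) = 46.
The remaining cell in column 2 is (3,2) = 150 − 144 = 6.
Column 5 must total 150; the given cells sum to 160, so (4,5) = -10.
Row 3 must total 150; the given cells sum to 168, so (3,1) = -18.
The remaining cell in row 4 is (4,1) = 150 − 136 = 14.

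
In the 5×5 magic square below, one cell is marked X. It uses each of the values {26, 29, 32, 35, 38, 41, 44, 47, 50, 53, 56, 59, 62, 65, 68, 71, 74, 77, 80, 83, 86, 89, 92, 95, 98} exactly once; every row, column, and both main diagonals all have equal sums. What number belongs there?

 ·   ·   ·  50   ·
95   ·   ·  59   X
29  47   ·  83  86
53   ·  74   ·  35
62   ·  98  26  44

The 25 entries sum to 1550, so each line sums to 1550/5 = 310.
Using row 3: 29 + 47 + 83 + 86 + ? → (3,3) = 310 − 245 = 65.
Row 5: 62 + 98 + 26 + 44 + ? = 310, so (5,2) = 80.
Using column 1: 95 + 29 + 53 + 62 + ? → (1,1) = 310 − 239 = 71.
From column 4, 310 − (50 + 59 + 83 + 26) gives (4,4) = 92.
Main diagonal needs 310; the known cells sum to 272, so (2,2) = 38.
From row 4, 310 − (53 + 74 + 92 + 35) gives (4,2) = 56.
Column 2 needs 310; the known cells sum to 221, so (1,2) = 89.
From anti-diagonal, 310 − (59 + 65 + 56 + 62) gives (1,5) = 68.
Row 1: 71 + 89 + 50 + 68 + ? = 310, so (1,3) = 32.
Column 3 must total 310; the given cells sum to 269, so (2,3) = 41.
Column 5 needs 310; the known cells sum to 233, so (2,5) = 77.

77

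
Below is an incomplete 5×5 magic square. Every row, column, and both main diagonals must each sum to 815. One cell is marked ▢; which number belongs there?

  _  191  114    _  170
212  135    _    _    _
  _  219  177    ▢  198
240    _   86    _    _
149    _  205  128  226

Row 5 needs 815; the known cells sum to 708, so (5,2) = 107.
Column 2 needs 815; the known cells sum to 652, so (4,2) = 163.
Column 3: 114 + 177 + 86 + 205 + ? = 815, so (2,3) = 233.
Anti-diagonal must total 815; the given cells sum to 659, so (2,4) = 156.
The remaining cell in row 2 is (2,5) = 815 − 736 = 79.
From column 5, 815 − (170 + 79 + 198 + 226) gives (4,5) = 142.
Row 4 must total 815; the given cells sum to 631, so (4,4) = 184.
Main diagonal needs 815; the known cells sum to 722, so (1,1) = 93.
Using row 1: 93 + 191 + 114 + 170 + ? → (1,4) = 815 − 568 = 247.
The remaining cell in column 1 is (3,1) = 815 − 694 = 121.
From column 4, 815 − (247 + 156 + 184 + 128) gives (3,4) = 100.

100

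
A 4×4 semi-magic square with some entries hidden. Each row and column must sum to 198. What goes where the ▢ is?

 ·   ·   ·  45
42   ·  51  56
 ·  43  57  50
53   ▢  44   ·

Using row 2: 42 + 51 + 56 + ? → (2,2) = 198 − 149 = 49.
Using row 3: 43 + 57 + 50 + ? → (3,1) = 198 − 150 = 48.
The remaining cell in column 1 is (1,1) = 198 − 143 = 55.
The remaining cell in column 3 is (1,3) = 198 − 152 = 46.
Column 4 needs 198; the known cells sum to 151, so (4,4) = 47.
Row 1 needs 198; the known cells sum to 146, so (1,2) = 52.
Row 4 needs 198; the known cells sum to 144, so (4,2) = 54.

54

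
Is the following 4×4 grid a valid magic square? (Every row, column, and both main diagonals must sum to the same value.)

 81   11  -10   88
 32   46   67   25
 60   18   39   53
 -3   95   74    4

Yes

Row 1: 81 + 11 + (-10) + 88 = 170.
Row 2: 32 + 46 + 67 + 25 = 170.
Row 3: 60 + 18 + 39 + 53 = 170.
Row 4: -3 + 95 + 74 + 4 = 170.
Column 1: 81 + 32 + 60 + (-3) = 170.
Column 2: 11 + 46 + 18 + 95 = 170.
Column 3: -10 + 67 + 39 + 74 = 170.
Column 4: 88 + 25 + 53 + 4 = 170.
Main diagonal: 81 + 46 + 39 + 4 = 170.
Anti-diagonal: 88 + 67 + 18 + (-3) = 170.
All lines sum to 170.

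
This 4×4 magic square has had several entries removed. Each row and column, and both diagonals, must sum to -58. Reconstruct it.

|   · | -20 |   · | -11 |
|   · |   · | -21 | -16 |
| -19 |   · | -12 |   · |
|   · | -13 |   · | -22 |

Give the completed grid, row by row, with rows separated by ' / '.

-17 -20 -10 -11 / -14 -7 -21 -16 / -19 -18 -12 -9 / -8 -13 -15 -22

Column 4 must total -58; the given cells sum to -49, so (3,4) = -9.
The remaining cell in row 3 is (3,2) = -58 − (-40) = -18.
Column 2 needs -58; the known cells sum to -51, so (2,2) = -7.
The remaining cell in main diagonal is (1,1) = -58 − (-41) = -17.
Anti-diagonal must total -58; the given cells sum to -50, so (4,1) = -8.
The remaining cell in row 1 is (1,3) = -58 − (-48) = -10.
Row 2 must total -58; the given cells sum to -44, so (2,1) = -14.
Row 4 must total -58; the given cells sum to -43, so (4,3) = -15.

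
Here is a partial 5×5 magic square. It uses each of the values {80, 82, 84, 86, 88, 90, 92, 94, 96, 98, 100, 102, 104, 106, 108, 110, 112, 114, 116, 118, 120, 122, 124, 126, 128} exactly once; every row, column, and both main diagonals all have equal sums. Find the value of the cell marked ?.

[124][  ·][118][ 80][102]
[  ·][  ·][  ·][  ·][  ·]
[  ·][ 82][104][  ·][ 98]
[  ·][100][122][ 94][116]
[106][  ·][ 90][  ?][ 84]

112

The 25 entries sum to 2600, so each line sums to 2600/5 = 520.
Using row 1: 124 + 118 + 80 + 102 + ? → (1,2) = 520 − 424 = 96.
Row 4 must total 520; the given cells sum to 432, so (4,1) = 88.
Column 3 must total 520; the given cells sum to 434, so (2,3) = 86.
Column 5: 102 + 98 + 116 + 84 + ? = 520, so (2,5) = 120.
From main diagonal, 520 − (124 + 104 + 94 + 84) gives (2,2) = 114.
Using anti-diagonal: 102 + 104 + 100 + 106 + ? → (2,4) = 520 − 412 = 108.
Row 2: 114 + 86 + 108 + 120 + ? = 520, so (2,1) = 92.
Column 1: 124 + 92 + 88 + 106 + ? = 520, so (3,1) = 110.
The remaining cell in column 2 is (5,2) = 520 − 392 = 128.
Row 3 must total 520; the given cells sum to 394, so (3,4) = 126.
Row 5: 106 + 128 + 90 + 84 + ? = 520, so (5,4) = 112.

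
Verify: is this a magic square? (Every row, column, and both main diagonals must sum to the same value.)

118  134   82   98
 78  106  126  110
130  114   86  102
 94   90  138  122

No — anti-diagonal sums to 432 but column 2 sums to 444.

Row 1: 118 + 134 + 82 + 98 = 432.
Row 2: 78 + 106 + 126 + 110 = 420.
Row 3: 130 + 114 + 86 + 102 = 432.
Row 4: 94 + 90 + 138 + 122 = 444.
Column 1: 118 + 78 + 130 + 94 = 420.
Column 2: 134 + 106 + 114 + 90 = 444.
Column 3: 82 + 126 + 86 + 138 = 432.
Column 4: 98 + 110 + 102 + 122 = 432.
Main diagonal: 118 + 106 + 86 + 122 = 432.
Anti-diagonal: 98 + 126 + 114 + 94 = 432.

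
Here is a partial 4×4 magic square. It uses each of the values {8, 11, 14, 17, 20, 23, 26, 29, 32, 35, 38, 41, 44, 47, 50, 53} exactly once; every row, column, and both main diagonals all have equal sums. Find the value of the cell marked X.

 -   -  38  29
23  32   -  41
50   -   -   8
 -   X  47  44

17

The 16 entries sum to 488, so each line sums to 488/4 = 122.
From row 2, 122 − (23 + 32 + 41) gives (2,3) = 26.
Column 3: 38 + 26 + 47 + ? = 122, so (3,3) = 11.
The remaining cell in main diagonal is (1,1) = 122 − 87 = 35.
Row 1: 35 + 38 + 29 + ? = 122, so (1,2) = 20.
The remaining cell in row 3 is (3,2) = 122 − 69 = 53.
From column 1, 122 − (35 + 23 + 50) gives (4,1) = 14.
Column 2: 20 + 32 + 53 + ? = 122, so (4,2) = 17.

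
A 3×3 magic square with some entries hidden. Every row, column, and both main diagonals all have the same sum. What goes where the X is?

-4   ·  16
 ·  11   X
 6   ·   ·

Anti-diagonal is complete and sums to 33; that is the magic constant.
Row 1: -4 + 16 + ? = 33, so (1,2) = 21.
From column 1, 33 − (-4 + 6) gives (2,1) = 31.
Using column 2: 21 + 11 + ? → (3,2) = 33 − 32 = 1.
Main diagonal must total 33; the given cells sum to 7, so (3,3) = 26.
The remaining cell in row 2 is (2,3) = 33 − 42 = -9.

-9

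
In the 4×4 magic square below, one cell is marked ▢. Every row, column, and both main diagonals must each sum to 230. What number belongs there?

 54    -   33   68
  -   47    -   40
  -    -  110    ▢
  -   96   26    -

103

Row 1: 54 + 33 + 68 + ? = 230, so (1,2) = 75.
Column 2: 75 + 47 + 96 + ? = 230, so (3,2) = 12.
Column 3 needs 230; the known cells sum to 169, so (2,3) = 61.
Main diagonal must total 230; the given cells sum to 211, so (4,4) = 19.
Anti-diagonal: 68 + 61 + 12 + ? = 230, so (4,1) = 89.
Row 2 must total 230; the given cells sum to 148, so (2,1) = 82.
From column 1, 230 − (54 + 82 + 89) gives (3,1) = 5.
Column 4 must total 230; the given cells sum to 127, so (3,4) = 103.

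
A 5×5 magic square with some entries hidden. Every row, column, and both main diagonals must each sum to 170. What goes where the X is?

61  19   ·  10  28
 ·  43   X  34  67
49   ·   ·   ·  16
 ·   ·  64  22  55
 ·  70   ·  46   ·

1

From row 1, 170 − (61 + 19 + 10 + 28) gives (1,3) = 52.
From column 4, 170 − (10 + 34 + 22 + 46) gives (3,4) = 58.
Column 5 needs 170; the known cells sum to 166, so (5,5) = 4.
Main diagonal needs 170; the known cells sum to 130, so (3,3) = 40.
Row 3: 49 + 40 + 58 + 16 + ? = 170, so (3,2) = 7.
From column 2, 170 − (19 + 43 + 7 + 70) gives (4,2) = 31.
Anti-diagonal: 28 + 34 + 40 + 31 + ? = 170, so (5,1) = 37.
From row 4, 170 − (31 + 64 + 22 + 55) gives (4,1) = -2.
The remaining cell in row 5 is (5,3) = 170 − 157 = 13.
From column 1, 170 − (61 + 49 + (-2) + 37) gives (2,1) = 25.
Using column 3: 52 + 40 + 64 + 13 + ? → (2,3) = 170 − 169 = 1.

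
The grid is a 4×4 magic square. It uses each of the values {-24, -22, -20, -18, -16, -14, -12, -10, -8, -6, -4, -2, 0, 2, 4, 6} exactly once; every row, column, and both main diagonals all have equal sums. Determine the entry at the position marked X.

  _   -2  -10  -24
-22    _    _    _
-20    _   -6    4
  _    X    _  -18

The 16 entries sum to -144, so each line sums to -144/4 = -36.
Using row 1: -2 + (-10) + (-24) + ? → (1,1) = -36 − (-36) = 0.
From row 3, -36 − (-20 + (-6) + 4) gives (3,2) = -14.
The remaining cell in column 1 is (4,1) = -36 − (-42) = 6.
Column 4 must total -36; the given cells sum to -38, so (2,4) = 2.
Main diagonal needs -36; the known cells sum to -24, so (2,2) = -12.
Anti-diagonal needs -36; the known cells sum to -32, so (2,3) = -4.
Using column 2: -2 + (-12) + (-14) + ? → (4,2) = -36 − (-28) = -8.

-8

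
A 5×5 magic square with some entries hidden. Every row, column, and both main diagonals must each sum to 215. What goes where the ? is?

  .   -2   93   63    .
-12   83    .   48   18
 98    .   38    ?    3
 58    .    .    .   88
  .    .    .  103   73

8

Using row 2: -12 + 83 + 48 + 18 + ? → (2,3) = 215 − 137 = 78.
From column 5, 215 − (18 + 3 + 88 + 73) gives (1,5) = 33.
Row 1 must total 215; the given cells sum to 187, so (1,1) = 28.
Column 1 must total 215; the given cells sum to 172, so (5,1) = 43.
Main diagonal needs 215; the known cells sum to 222, so (4,4) = -7.
Anti-diagonal must total 215; the given cells sum to 162, so (4,2) = 53.
Row 4 must total 215; the given cells sum to 192, so (4,3) = 23.
From column 3, 215 − (93 + 78 + 38 + 23) gives (5,3) = -17.
Column 4 must total 215; the given cells sum to 207, so (3,4) = 8.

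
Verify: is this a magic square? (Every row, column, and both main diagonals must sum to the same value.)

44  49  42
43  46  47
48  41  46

No — anti-diagonal sums to 136 but row 1 sums to 135.

Row 1: 44 + 49 + 42 = 135.
Row 2: 43 + 46 + 47 = 136.
Row 3: 48 + 41 + 46 = 135.
Column 1: 44 + 43 + 48 = 135.
Column 2: 49 + 46 + 41 = 136.
Column 3: 42 + 47 + 46 = 135.
Main diagonal: 44 + 46 + 46 = 136.
Anti-diagonal: 42 + 46 + 48 = 136.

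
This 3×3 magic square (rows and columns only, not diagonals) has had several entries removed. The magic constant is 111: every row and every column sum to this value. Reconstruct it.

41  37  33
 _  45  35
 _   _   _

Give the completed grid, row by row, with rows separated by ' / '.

The remaining cell in row 2 is (2,1) = 111 − 80 = 31.
Using column 1: 41 + 31 + ? → (3,1) = 111 − 72 = 39.
Column 2 must total 111; the given cells sum to 82, so (3,2) = 29.
Column 3 must total 111; the given cells sum to 68, so (3,3) = 43.

41 37 33 / 31 45 35 / 39 29 43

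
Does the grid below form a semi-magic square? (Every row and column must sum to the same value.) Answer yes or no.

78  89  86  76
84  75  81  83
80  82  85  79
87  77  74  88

Row 1: 78 + 89 + 86 + 76 = 329.
Row 2: 84 + 75 + 81 + 83 = 323.
Row 3: 80 + 82 + 85 + 79 = 326.
Row 4: 87 + 77 + 74 + 88 = 326.
Column 1: 78 + 84 + 80 + 87 = 329.
Column 2: 89 + 75 + 82 + 77 = 323.
Column 3: 86 + 81 + 85 + 74 = 326.
Column 4: 76 + 83 + 79 + 88 = 326.

No — row 2 sums to 323 but row 4 sums to 326.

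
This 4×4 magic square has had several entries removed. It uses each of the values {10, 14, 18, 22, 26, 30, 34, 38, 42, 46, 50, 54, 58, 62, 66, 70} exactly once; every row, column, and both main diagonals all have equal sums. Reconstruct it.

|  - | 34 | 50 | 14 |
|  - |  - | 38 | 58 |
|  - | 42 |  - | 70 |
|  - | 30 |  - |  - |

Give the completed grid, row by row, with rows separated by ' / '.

62 34 50 14 / 10 54 38 58 / 22 42 26 70 / 66 30 46 18

The 16 entries sum to 640, so each line sums to 640/4 = 160.
Row 1 needs 160; the known cells sum to 98, so (1,1) = 62.
From column 2, 160 − (34 + 42 + 30) gives (2,2) = 54.
Column 4 needs 160; the known cells sum to 142, so (4,4) = 18.
From main diagonal, 160 − (62 + 54 + 18) gives (3,3) = 26.
Anti-diagonal must total 160; the given cells sum to 94, so (4,1) = 66.
Row 2: 54 + 38 + 58 + ? = 160, so (2,1) = 10.
Row 3 needs 160; the known cells sum to 138, so (3,1) = 22.
Using row 4: 66 + 30 + 18 + ? → (4,3) = 160 − 114 = 46.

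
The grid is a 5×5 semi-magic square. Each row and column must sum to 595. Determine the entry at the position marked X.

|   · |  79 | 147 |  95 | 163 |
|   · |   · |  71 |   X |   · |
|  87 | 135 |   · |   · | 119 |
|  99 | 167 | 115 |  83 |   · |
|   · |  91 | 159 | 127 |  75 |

Row 1 needs 595; the known cells sum to 484, so (1,1) = 111.
Row 4: 99 + 167 + 115 + 83 + ? = 595, so (4,5) = 131.
Row 5 must total 595; the given cells sum to 452, so (5,1) = 143.
From column 1, 595 − (111 + 87 + 99 + 143) gives (2,1) = 155.
The remaining cell in column 2 is (2,2) = 595 − 472 = 123.
Column 3: 147 + 71 + 115 + 159 + ? = 595, so (3,3) = 103.
Column 5 needs 595; the known cells sum to 488, so (2,5) = 107.
From row 2, 595 − (155 + 123 + 71 + 107) gives (2,4) = 139.

139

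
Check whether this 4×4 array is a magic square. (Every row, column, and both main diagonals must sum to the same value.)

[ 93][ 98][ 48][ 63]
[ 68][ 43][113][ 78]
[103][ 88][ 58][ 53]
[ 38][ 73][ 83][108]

Yes

Row 1: 93 + 98 + 48 + 63 = 302.
Row 2: 68 + 43 + 113 + 78 = 302.
Row 3: 103 + 88 + 58 + 53 = 302.
Row 4: 38 + 73 + 83 + 108 = 302.
Column 1: 93 + 68 + 103 + 38 = 302.
Column 2: 98 + 43 + 88 + 73 = 302.
Column 3: 48 + 113 + 58 + 83 = 302.
Column 4: 63 + 78 + 53 + 108 = 302.
Main diagonal: 93 + 43 + 58 + 108 = 302.
Anti-diagonal: 63 + 113 + 88 + 38 = 302.
All lines sum to 302.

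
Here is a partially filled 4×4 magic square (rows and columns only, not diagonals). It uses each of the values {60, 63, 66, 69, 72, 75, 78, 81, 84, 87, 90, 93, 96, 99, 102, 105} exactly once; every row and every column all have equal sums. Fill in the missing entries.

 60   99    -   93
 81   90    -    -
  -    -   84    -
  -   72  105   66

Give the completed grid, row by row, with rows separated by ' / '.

60 99 78 93 / 81 90 63 96 / 102 69 84 75 / 87 72 105 66

The 16 entries sum to 1320, so each line sums to 1320/4 = 330.
Row 1 must total 330; the given cells sum to 252, so (1,3) = 78.
From row 4, 330 − (72 + 105 + 66) gives (4,1) = 87.
Column 1: 60 + 81 + 87 + ? = 330, so (3,1) = 102.
The remaining cell in column 2 is (3,2) = 330 − 261 = 69.
Column 3 must total 330; the given cells sum to 267, so (2,3) = 63.
From row 2, 330 − (81 + 90 + 63) gives (2,4) = 96.
The remaining cell in row 3 is (3,4) = 330 − 255 = 75.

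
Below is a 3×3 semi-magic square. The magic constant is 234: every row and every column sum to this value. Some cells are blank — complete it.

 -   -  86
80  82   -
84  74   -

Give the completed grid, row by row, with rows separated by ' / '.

70 78 86 / 80 82 72 / 84 74 76

Using row 2: 80 + 82 + ? → (2,3) = 234 − 162 = 72.
Row 3 needs 234; the known cells sum to 158, so (3,3) = 76.
Column 1 needs 234; the known cells sum to 164, so (1,1) = 70.
Column 2 must total 234; the given cells sum to 156, so (1,2) = 78.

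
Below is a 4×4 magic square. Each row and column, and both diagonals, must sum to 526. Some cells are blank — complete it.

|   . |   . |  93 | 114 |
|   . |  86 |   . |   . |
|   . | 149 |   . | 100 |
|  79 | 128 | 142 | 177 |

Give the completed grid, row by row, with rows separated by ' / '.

The remaining cell in column 2 is (1,2) = 526 − 363 = 163.
The remaining cell in column 4 is (2,4) = 526 − 391 = 135.
Anti-diagonal needs 526; the known cells sum to 342, so (2,3) = 184.
Row 1: 163 + 93 + 114 + ? = 526, so (1,1) = 156.
Row 2 must total 526; the given cells sum to 405, so (2,1) = 121.
Column 1 needs 526; the known cells sum to 356, so (3,1) = 170.
From column 3, 526 − (93 + 184 + 142) gives (3,3) = 107.

156 163 93 114 / 121 86 184 135 / 170 149 107 100 / 79 128 142 177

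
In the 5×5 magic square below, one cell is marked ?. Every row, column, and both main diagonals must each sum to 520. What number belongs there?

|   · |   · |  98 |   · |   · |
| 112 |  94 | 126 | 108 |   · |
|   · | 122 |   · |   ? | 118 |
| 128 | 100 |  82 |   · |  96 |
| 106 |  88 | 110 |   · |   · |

Row 2 needs 520; the known cells sum to 440, so (2,5) = 80.
The remaining cell in row 4 is (4,4) = 520 − 406 = 114.
Column 2: 94 + 122 + 100 + 88 + ? = 520, so (1,2) = 116.
Using column 3: 98 + 126 + 82 + 110 + ? → (3,3) = 520 − 416 = 104.
Using anti-diagonal: 108 + 104 + 100 + 106 + ? → (1,5) = 520 − 418 = 102.
Column 5: 102 + 80 + 118 + 96 + ? = 520, so (5,5) = 124.
Using main diagonal: 94 + 104 + 114 + 124 + ? → (1,1) = 520 − 436 = 84.
Row 1: 84 + 116 + 98 + 102 + ? = 520, so (1,4) = 120.
Row 5 must total 520; the given cells sum to 428, so (5,4) = 92.
Column 1: 84 + 112 + 128 + 106 + ? = 520, so (3,1) = 90.
Column 4: 120 + 108 + 114 + 92 + ? = 520, so (3,4) = 86.

86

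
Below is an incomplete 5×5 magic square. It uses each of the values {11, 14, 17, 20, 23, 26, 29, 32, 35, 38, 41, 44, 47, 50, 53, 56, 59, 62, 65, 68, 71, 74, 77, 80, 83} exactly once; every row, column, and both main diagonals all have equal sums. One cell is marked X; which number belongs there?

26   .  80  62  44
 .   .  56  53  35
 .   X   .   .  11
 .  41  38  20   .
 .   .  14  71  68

65

The 25 entries sum to 1175, so each line sums to 1175/5 = 235.
Row 1 must total 235; the given cells sum to 212, so (1,2) = 23.
The remaining cell in column 3 is (3,3) = 235 − 188 = 47.
Column 4: 62 + 53 + 20 + 71 + ? = 235, so (3,4) = 29.
Column 5: 44 + 35 + 11 + 68 + ? = 235, so (4,5) = 77.
From main diagonal, 235 − (26 + 47 + 20 + 68) gives (2,2) = 74.
Using anti-diagonal: 44 + 53 + 47 + 41 + ? → (5,1) = 235 − 185 = 50.
The remaining cell in row 2 is (2,1) = 235 − 218 = 17.
Row 4 must total 235; the given cells sum to 176, so (4,1) = 59.
Row 5 needs 235; the known cells sum to 203, so (5,2) = 32.
From column 1, 235 − (26 + 17 + 59 + 50) gives (3,1) = 83.
The remaining cell in column 2 is (3,2) = 235 − 170 = 65.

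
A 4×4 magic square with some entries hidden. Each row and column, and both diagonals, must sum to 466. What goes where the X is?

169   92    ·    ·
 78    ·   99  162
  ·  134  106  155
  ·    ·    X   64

141

The remaining cell in row 2 is (2,2) = 466 − 339 = 127.
Using row 3: 134 + 106 + 155 + ? → (3,1) = 466 − 395 = 71.
Column 1 must total 466; the given cells sum to 318, so (4,1) = 148.
Column 2 must total 466; the given cells sum to 353, so (4,2) = 113.
Column 4 must total 466; the given cells sum to 381, so (1,4) = 85.
Row 1 needs 466; the known cells sum to 346, so (1,3) = 120.
Using row 4: 148 + 113 + 64 + ? → (4,3) = 466 − 325 = 141.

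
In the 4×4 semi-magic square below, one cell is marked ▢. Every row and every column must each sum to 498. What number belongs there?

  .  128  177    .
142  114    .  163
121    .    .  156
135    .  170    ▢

Row 2 needs 498; the known cells sum to 419, so (2,3) = 79.
From column 1, 498 − (142 + 121 + 135) gives (1,1) = 100.
From column 3, 498 − (177 + 79 + 170) gives (3,3) = 72.
Row 1: 100 + 128 + 177 + ? = 498, so (1,4) = 93.
From row 3, 498 − (121 + 72 + 156) gives (3,2) = 149.
Using column 2: 128 + 114 + 149 + ? → (4,2) = 498 − 391 = 107.
Using column 4: 93 + 163 + 156 + ? → (4,4) = 498 − 412 = 86.

86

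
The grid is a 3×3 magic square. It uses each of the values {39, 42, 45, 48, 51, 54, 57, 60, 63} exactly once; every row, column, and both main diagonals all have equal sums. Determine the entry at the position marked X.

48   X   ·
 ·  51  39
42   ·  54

45

The 9 entries sum to 459, so each line sums to 459/3 = 153.
Row 2 needs 153; the known cells sum to 90, so (2,1) = 63.
The remaining cell in row 3 is (3,2) = 153 − 96 = 57.
Column 2 must total 153; the given cells sum to 108, so (1,2) = 45.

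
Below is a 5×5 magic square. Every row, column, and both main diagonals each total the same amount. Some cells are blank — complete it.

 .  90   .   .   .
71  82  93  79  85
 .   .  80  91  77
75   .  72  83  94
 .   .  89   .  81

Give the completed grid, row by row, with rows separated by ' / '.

Row 2 is already complete: 71 + 82 + 93 + 79 + 85 = 410, so that is the magic constant.
Row 4 must total 410; the given cells sum to 324, so (4,2) = 86.
Column 3 needs 410; the known cells sum to 334, so (1,3) = 76.
From column 5, 410 − (85 + 77 + 94 + 81) gives (1,5) = 73.
Using main diagonal: 82 + 80 + 83 + 81 + ? → (1,1) = 410 − 326 = 84.
The remaining cell in anti-diagonal is (5,1) = 410 − 318 = 92.
Row 1: 84 + 90 + 76 + 73 + ? = 410, so (1,4) = 87.
The remaining cell in column 1 is (3,1) = 410 − 322 = 88.
Column 4: 87 + 79 + 91 + 83 + ? = 410, so (5,4) = 70.
The remaining cell in row 3 is (3,2) = 410 − 336 = 74.
Using row 5: 92 + 89 + 70 + 81 + ? → (5,2) = 410 − 332 = 78.

84 90 76 87 73 / 71 82 93 79 85 / 88 74 80 91 77 / 75 86 72 83 94 / 92 78 89 70 81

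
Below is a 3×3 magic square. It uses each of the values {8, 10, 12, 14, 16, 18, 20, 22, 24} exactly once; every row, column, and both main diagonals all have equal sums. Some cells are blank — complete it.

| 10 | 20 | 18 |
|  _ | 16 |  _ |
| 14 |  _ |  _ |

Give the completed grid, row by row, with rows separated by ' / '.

The 9 entries sum to 144, so each line sums to 144/3 = 48.
Column 1: 10 + 14 + ? = 48, so (2,1) = 24.
Column 2: 20 + 16 + ? = 48, so (3,2) = 12.
The remaining cell in main diagonal is (3,3) = 48 − 26 = 22.
The remaining cell in row 2 is (2,3) = 48 − 40 = 8.

10 20 18 / 24 16 8 / 14 12 22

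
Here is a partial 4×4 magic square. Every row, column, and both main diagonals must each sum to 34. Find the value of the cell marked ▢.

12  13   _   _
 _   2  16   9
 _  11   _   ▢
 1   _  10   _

Row 2 must total 34; the given cells sum to 27, so (2,1) = 7.
From column 1, 34 − (12 + 7 + 1) gives (3,1) = 14.
From column 2, 34 − (13 + 2 + 11) gives (4,2) = 8.
Anti-diagonal needs 34; the known cells sum to 28, so (1,4) = 6.
From row 1, 34 − (12 + 13 + 6) gives (1,3) = 3.
The remaining cell in row 4 is (4,4) = 34 − 19 = 15.
Using column 3: 3 + 16 + 10 + ? → (3,3) = 34 − 29 = 5.
Column 4 needs 34; the known cells sum to 30, so (3,4) = 4.

4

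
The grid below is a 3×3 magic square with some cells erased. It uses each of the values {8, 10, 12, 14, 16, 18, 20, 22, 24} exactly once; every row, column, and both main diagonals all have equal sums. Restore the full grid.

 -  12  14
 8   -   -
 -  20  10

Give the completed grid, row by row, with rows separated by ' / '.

The 9 entries sum to 144, so each line sums to 144/3 = 48.
From row 1, 48 − (12 + 14) gives (1,1) = 22.
Row 3: 20 + 10 + ? = 48, so (3,1) = 18.
From column 2, 48 − (12 + 20) gives (2,2) = 16.
Using column 3: 14 + 10 + ? → (2,3) = 48 − 24 = 24.

22 12 14 / 8 16 24 / 18 20 10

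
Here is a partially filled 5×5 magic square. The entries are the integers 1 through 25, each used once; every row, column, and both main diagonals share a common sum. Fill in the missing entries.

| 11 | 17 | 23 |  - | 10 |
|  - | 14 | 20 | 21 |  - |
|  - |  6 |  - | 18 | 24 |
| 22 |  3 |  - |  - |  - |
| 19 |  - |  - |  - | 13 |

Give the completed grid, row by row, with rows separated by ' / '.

11 17 23 4 10 / 8 14 20 21 2 / 5 6 12 18 24 / 22 3 9 15 16 / 19 25 1 7 13

The entries are 1 through 25, which sum to 325, so each line sums to 325/5 = 65.
Row 1 must total 65; the given cells sum to 61, so (1,4) = 4.
From column 2, 65 − (17 + 14 + 6 + 3) gives (5,2) = 25.
Anti-diagonal: 10 + 21 + 3 + 19 + ? = 65, so (3,3) = 12.
Using row 3: 6 + 12 + 18 + 24 + ? → (3,1) = 65 − 60 = 5.
Column 1 needs 65; the known cells sum to 57, so (2,1) = 8.
Main diagonal must total 65; the given cells sum to 50, so (4,4) = 15.
Row 2: 8 + 14 + 20 + 21 + ? = 65, so (2,5) = 2.
The remaining cell in column 4 is (5,4) = 65 − 58 = 7.
Column 5: 10 + 2 + 24 + 13 + ? = 65, so (4,5) = 16.
Row 4: 22 + 3 + 15 + 16 + ? = 65, so (4,3) = 9.
Using row 5: 19 + 25 + 7 + 13 + ? → (5,3) = 65 − 64 = 1.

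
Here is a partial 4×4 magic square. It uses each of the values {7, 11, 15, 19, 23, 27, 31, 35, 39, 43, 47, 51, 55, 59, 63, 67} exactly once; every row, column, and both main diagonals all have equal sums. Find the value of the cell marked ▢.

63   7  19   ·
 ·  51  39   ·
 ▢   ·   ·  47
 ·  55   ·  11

The 16 entries sum to 592, so each line sums to 592/4 = 148.
The remaining cell in row 1 is (1,4) = 148 − 89 = 59.
From column 2, 148 − (7 + 51 + 55) gives (3,2) = 35.
The remaining cell in column 4 is (2,4) = 148 − 117 = 31.
Using main diagonal: 63 + 51 + 11 + ? → (3,3) = 148 − 125 = 23.
From anti-diagonal, 148 − (59 + 39 + 35) gives (4,1) = 15.
Using row 2: 51 + 39 + 31 + ? → (2,1) = 148 − 121 = 27.
Row 3 needs 148; the known cells sum to 105, so (3,1) = 43.

43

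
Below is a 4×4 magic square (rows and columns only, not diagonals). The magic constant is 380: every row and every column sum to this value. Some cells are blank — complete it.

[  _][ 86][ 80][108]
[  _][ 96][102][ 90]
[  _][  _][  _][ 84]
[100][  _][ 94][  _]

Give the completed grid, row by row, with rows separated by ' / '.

106 86 80 108 / 92 96 102 90 / 82 110 104 84 / 100 88 94 98

Row 1 must total 380; the given cells sum to 274, so (1,1) = 106.
From row 2, 380 − (96 + 102 + 90) gives (2,1) = 92.
Column 1 needs 380; the known cells sum to 298, so (3,1) = 82.
The remaining cell in column 3 is (3,3) = 380 − 276 = 104.
Column 4 needs 380; the known cells sum to 282, so (4,4) = 98.
Row 3: 82 + 104 + 84 + ? = 380, so (3,2) = 110.
From row 4, 380 − (100 + 94 + 98) gives (4,2) = 88.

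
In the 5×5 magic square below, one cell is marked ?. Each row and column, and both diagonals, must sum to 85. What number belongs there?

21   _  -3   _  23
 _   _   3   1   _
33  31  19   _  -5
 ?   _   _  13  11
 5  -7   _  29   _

-1

Row 3: 33 + 31 + 19 + (-5) + ? = 85, so (3,4) = 7.
Column 4: 1 + 7 + 13 + 29 + ? = 85, so (1,4) = 35.
From anti-diagonal, 85 − (23 + 1 + 19 + 5) gives (4,2) = 37.
Row 1 needs 85; the known cells sum to 76, so (1,2) = 9.
Column 2: 9 + 31 + 37 + (-7) + ? = 85, so (2,2) = 15.
Main diagonal needs 85; the known cells sum to 68, so (5,5) = 17.
The remaining cell in row 5 is (5,3) = 85 − 44 = 41.
From column 3, 85 − (-3 + 3 + 19 + 41) gives (4,3) = 25.
Column 5: 23 + (-5) + 11 + 17 + ? = 85, so (2,5) = 39.
Row 2 needs 85; the known cells sum to 58, so (2,1) = 27.
The remaining cell in row 4 is (4,1) = 85 − 86 = -1.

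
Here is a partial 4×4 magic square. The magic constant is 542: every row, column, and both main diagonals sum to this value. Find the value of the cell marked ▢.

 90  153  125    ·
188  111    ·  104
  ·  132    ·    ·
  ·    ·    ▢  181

118

Using row 1: 90 + 153 + 125 + ? → (1,4) = 542 − 368 = 174.
The remaining cell in row 2 is (2,3) = 542 − 403 = 139.
The remaining cell in column 2 is (4,2) = 542 − 396 = 146.
Column 4 must total 542; the given cells sum to 459, so (3,4) = 83.
Main diagonal: 90 + 111 + 181 + ? = 542, so (3,3) = 160.
Using anti-diagonal: 174 + 139 + 132 + ? → (4,1) = 542 − 445 = 97.
From row 3, 542 − (132 + 160 + 83) gives (3,1) = 167.
From row 4, 542 − (97 + 146 + 181) gives (4,3) = 118.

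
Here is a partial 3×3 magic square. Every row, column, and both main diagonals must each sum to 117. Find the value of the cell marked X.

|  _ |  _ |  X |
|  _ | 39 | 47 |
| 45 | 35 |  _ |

33

From row 2, 117 − (39 + 47) gives (2,1) = 31.
The remaining cell in row 3 is (3,3) = 117 − 80 = 37.
The remaining cell in column 1 is (1,1) = 117 − 76 = 41.
From column 2, 117 − (39 + 35) gives (1,2) = 43.
Column 3: 47 + 37 + ? = 117, so (1,3) = 33.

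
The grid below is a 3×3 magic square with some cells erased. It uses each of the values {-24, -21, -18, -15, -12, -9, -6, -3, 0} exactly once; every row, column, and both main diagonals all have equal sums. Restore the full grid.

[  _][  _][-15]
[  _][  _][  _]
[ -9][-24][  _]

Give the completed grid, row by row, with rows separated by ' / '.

The 9 entries sum to -108, so each line sums to -108/3 = -36.
Row 3: -9 + (-24) + ? = -36, so (3,3) = -3.
From column 3, -36 − (-15 + (-3)) gives (2,3) = -18.
Using anti-diagonal: -15 + (-9) + ? → (2,2) = -36 − (-24) = -12.
The remaining cell in row 2 is (2,1) = -36 − (-30) = -6.
Column 1: -6 + (-9) + ? = -36, so (1,1) = -21.
Column 2 needs -36; the known cells sum to -36, so (1,2) = 0.

-21 0 -15 / -6 -12 -18 / -9 -24 -3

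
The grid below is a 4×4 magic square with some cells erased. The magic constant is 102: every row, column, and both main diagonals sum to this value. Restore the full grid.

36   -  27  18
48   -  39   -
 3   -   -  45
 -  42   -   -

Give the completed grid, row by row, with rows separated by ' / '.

Using row 1: 36 + 27 + 18 + ? → (1,2) = 102 − 81 = 21.
Column 1 needs 102; the known cells sum to 87, so (4,1) = 15.
Using anti-diagonal: 18 + 39 + 15 + ? → (3,2) = 102 − 72 = 30.
Row 3 must total 102; the given cells sum to 78, so (3,3) = 24.
Column 2: 21 + 30 + 42 + ? = 102, so (2,2) = 9.
Using column 3: 27 + 39 + 24 + ? → (4,3) = 102 − 90 = 12.
Main diagonal needs 102; the known cells sum to 69, so (4,4) = 33.
Using row 2: 48 + 9 + 39 + ? → (2,4) = 102 − 96 = 6.

36 21 27 18 / 48 9 39 6 / 3 30 24 45 / 15 42 12 33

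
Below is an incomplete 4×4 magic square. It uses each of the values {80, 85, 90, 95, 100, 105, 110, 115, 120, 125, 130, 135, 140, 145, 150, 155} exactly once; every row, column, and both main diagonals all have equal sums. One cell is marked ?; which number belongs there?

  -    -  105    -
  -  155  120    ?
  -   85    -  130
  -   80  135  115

The 16 entries sum to 1880, so each line sums to 1880/4 = 470.
Row 4: 80 + 135 + 115 + ? = 470, so (4,1) = 140.
Column 2 must total 470; the given cells sum to 320, so (1,2) = 150.
Using column 3: 105 + 120 + 135 + ? → (3,3) = 470 − 360 = 110.
Using main diagonal: 155 + 110 + 115 + ? → (1,1) = 470 − 380 = 90.
Anti-diagonal needs 470; the known cells sum to 345, so (1,4) = 125.
Using row 3: 85 + 110 + 130 + ? → (3,1) = 470 − 325 = 145.
Column 1 must total 470; the given cells sum to 375, so (2,1) = 95.
Column 4: 125 + 130 + 115 + ? = 470, so (2,4) = 100.

100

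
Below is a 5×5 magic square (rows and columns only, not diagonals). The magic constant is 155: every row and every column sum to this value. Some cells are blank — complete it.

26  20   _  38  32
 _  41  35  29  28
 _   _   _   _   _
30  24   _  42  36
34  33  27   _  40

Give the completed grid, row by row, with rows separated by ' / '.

Using row 1: 26 + 20 + 38 + 32 + ? → (1,3) = 155 − 116 = 39.
Row 2 must total 155; the given cells sum to 133, so (2,1) = 22.
The remaining cell in row 4 is (4,3) = 155 − 132 = 23.
From row 5, 155 − (34 + 33 + 27 + 40) gives (5,4) = 21.
Column 1: 26 + 22 + 30 + 34 + ? = 155, so (3,1) = 43.
Using column 2: 20 + 41 + 24 + 33 + ? → (3,2) = 155 − 118 = 37.
Column 3 needs 155; the known cells sum to 124, so (3,3) = 31.
Column 4: 38 + 29 + 42 + 21 + ? = 155, so (3,4) = 25.
The remaining cell in column 5 is (3,5) = 155 − 136 = 19.

26 20 39 38 32 / 22 41 35 29 28 / 43 37 31 25 19 / 30 24 23 42 36 / 34 33 27 21 40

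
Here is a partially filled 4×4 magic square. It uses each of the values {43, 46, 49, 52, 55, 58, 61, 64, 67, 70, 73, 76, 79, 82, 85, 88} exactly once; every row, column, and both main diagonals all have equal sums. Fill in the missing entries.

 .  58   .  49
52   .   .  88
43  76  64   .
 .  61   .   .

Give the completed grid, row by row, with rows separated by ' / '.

The 16 entries sum to 1048, so each line sums to 1048/4 = 262.
Row 3 must total 262; the given cells sum to 183, so (3,4) = 79.
Column 2 must total 262; the given cells sum to 195, so (2,2) = 67.
Column 4 needs 262; the known cells sum to 216, so (4,4) = 46.
From main diagonal, 262 − (67 + 64 + 46) gives (1,1) = 85.
Using row 1: 85 + 58 + 49 + ? → (1,3) = 262 − 192 = 70.
From row 2, 262 − (52 + 67 + 88) gives (2,3) = 55.
Column 1 needs 262; the known cells sum to 180, so (4,1) = 82.
Column 3 must total 262; the given cells sum to 189, so (4,3) = 73.

85 58 70 49 / 52 67 55 88 / 43 76 64 79 / 82 61 73 46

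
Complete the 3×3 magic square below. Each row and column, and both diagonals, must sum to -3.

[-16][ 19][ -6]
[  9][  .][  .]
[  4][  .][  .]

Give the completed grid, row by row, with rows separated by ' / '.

Using anti-diagonal: -6 + 4 + ? → (2,2) = -3 − (-2) = -1.
From row 2, -3 − (9 + (-1)) gives (2,3) = -11.
Column 2 must total -3; the given cells sum to 18, so (3,2) = -21.
From column 3, -3 − (-6 + (-11)) gives (3,3) = 14.

-16 19 -6 / 9 -1 -11 / 4 -21 14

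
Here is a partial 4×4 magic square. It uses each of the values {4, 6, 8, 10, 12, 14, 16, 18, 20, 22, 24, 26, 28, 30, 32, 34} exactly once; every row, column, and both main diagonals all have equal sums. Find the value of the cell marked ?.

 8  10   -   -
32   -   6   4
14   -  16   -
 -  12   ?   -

The 16 entries sum to 304, so each line sums to 304/4 = 76.
The remaining cell in row 2 is (2,2) = 76 − 42 = 34.
Column 1 must total 76; the given cells sum to 54, so (4,1) = 22.
From column 2, 76 − (10 + 34 + 12) gives (3,2) = 20.
Main diagonal must total 76; the given cells sum to 58, so (4,4) = 18.
Anti-diagonal needs 76; the known cells sum to 48, so (1,4) = 28.
From row 1, 76 − (8 + 10 + 28) gives (1,3) = 30.
The remaining cell in row 3 is (3,4) = 76 − 50 = 26.
Using row 4: 22 + 12 + 18 + ? → (4,3) = 76 − 52 = 24.

24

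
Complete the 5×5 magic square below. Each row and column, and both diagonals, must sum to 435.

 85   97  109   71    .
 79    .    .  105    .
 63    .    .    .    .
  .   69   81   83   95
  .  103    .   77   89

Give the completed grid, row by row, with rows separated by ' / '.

85 97 109 71 73 / 79 91 93 105 67 / 63 75 87 99 111 / 107 69 81 83 95 / 101 103 65 77 89

Row 1 must total 435; the given cells sum to 362, so (1,5) = 73.
The remaining cell in row 4 is (4,1) = 435 − 328 = 107.
Column 1 must total 435; the given cells sum to 334, so (5,1) = 101.
From column 4, 435 − (71 + 105 + 83 + 77) gives (3,4) = 99.
From anti-diagonal, 435 − (73 + 105 + 69 + 101) gives (3,3) = 87.
Row 5 needs 435; the known cells sum to 370, so (5,3) = 65.
Column 3 must total 435; the given cells sum to 342, so (2,3) = 93.
Main diagonal: 85 + 87 + 83 + 89 + ? = 435, so (2,2) = 91.
From row 2, 435 − (79 + 91 + 93 + 105) gives (2,5) = 67.
The remaining cell in column 2 is (3,2) = 435 − 360 = 75.
Column 5 needs 435; the known cells sum to 324, so (3,5) = 111.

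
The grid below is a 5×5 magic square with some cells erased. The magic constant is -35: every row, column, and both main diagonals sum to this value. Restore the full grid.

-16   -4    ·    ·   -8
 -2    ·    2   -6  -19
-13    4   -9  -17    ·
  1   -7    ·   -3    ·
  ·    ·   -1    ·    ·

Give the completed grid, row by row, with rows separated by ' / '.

-16 -4 -12 5 -8 / -2 -10 2 -6 -19 / -13 4 -9 -17 0 / 1 -7 -15 -3 -11 / -5 -18 -1 -14 3

Using row 2: -2 + 2 + (-6) + (-19) + ? → (2,2) = -35 − (-25) = -10.
The remaining cell in row 3 is (3,5) = -35 − (-35) = 0.
Column 1 must total -35; the given cells sum to -30, so (5,1) = -5.
Using column 2: -4 + (-10) + 4 + (-7) + ? → (5,2) = -35 − (-17) = -18.
Using main diagonal: -16 + (-10) + (-9) + (-3) + ? → (5,5) = -35 − (-38) = 3.
The remaining cell in row 5 is (5,4) = -35 − (-21) = -14.
Column 4 needs -35; the known cells sum to -40, so (1,4) = 5.
Using column 5: -8 + (-19) + 0 + 3 + ? → (4,5) = -35 − (-24) = -11.
The remaining cell in row 1 is (1,3) = -35 − (-23) = -12.
Row 4: 1 + (-7) + (-3) + (-11) + ? = -35, so (4,3) = -15.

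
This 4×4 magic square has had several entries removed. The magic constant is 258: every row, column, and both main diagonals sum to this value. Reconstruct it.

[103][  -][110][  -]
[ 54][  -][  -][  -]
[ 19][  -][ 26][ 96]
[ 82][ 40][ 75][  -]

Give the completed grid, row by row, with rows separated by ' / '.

Row 3: 19 + 26 + 96 + ? = 258, so (3,2) = 117.
Row 4 must total 258; the given cells sum to 197, so (4,4) = 61.
From column 3, 258 − (110 + 26 + 75) gives (2,3) = 47.
Main diagonal: 103 + 26 + 61 + ? = 258, so (2,2) = 68.
Using anti-diagonal: 47 + 117 + 82 + ? → (1,4) = 258 − 246 = 12.
Row 1 needs 258; the known cells sum to 225, so (1,2) = 33.
Row 2: 54 + 68 + 47 + ? = 258, so (2,4) = 89.

103 33 110 12 / 54 68 47 89 / 19 117 26 96 / 82 40 75 61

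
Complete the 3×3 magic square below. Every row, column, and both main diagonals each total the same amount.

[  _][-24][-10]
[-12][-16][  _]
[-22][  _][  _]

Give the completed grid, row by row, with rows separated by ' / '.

Anti-diagonal is already complete: -10 + -16 + -22 = -48, so that is the magic constant.
Using row 1: -24 + (-10) + ? → (1,1) = -48 − (-34) = -14.
Row 2: -12 + (-16) + ? = -48, so (2,3) = -20.
Using column 2: -24 + (-16) + ? → (3,2) = -48 − (-40) = -8.
Column 3 needs -48; the known cells sum to -30, so (3,3) = -18.

-14 -24 -10 / -12 -16 -20 / -22 -8 -18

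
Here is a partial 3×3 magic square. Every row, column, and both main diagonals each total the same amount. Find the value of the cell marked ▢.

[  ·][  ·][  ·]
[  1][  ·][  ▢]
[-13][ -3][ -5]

-15

Row 3 is complete and sums to -21; that is the magic constant.
Column 1: 1 + (-13) + ? = -21, so (1,1) = -9.
Main diagonal needs -21; the known cells sum to -14, so (2,2) = -7.
Anti-diagonal must total -21; the given cells sum to -20, so (1,3) = -1.
From row 1, -21 − (-9 + (-1)) gives (1,2) = -11.
From row 2, -21 − (1 + (-7)) gives (2,3) = -15.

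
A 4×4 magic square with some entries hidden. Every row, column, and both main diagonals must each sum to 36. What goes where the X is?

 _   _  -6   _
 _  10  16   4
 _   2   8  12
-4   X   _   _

Row 2: 10 + 16 + 4 + ? = 36, so (2,1) = 6.
From row 3, 36 − (2 + 8 + 12) gives (3,1) = 14.
From column 1, 36 − (6 + 14 + (-4)) gives (1,1) = 20.
From column 3, 36 − (-6 + 16 + 8) gives (4,3) = 18.
Using main diagonal: 20 + 10 + 8 + ? → (4,4) = 36 − 38 = -2.
The remaining cell in anti-diagonal is (1,4) = 36 − 14 = 22.
Row 1 needs 36; the known cells sum to 36, so (1,2) = 0.
Row 4 needs 36; the known cells sum to 12, so (4,2) = 24.

24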